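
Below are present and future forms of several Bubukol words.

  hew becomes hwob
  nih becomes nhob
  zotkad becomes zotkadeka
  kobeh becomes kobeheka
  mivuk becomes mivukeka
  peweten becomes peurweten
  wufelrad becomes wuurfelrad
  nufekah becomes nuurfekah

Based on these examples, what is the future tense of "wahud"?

wahudeka

nih and kobeh both end in -h yet inflect differently (nhob, kobeheka), so the final letter is not what conditions the rule; the number of vowels is.
"wahud" has 2 vowels. The stems with 2 vowels (zotkad → zotkadeka, kobeh → kobeheka, mivuk → mivukeka) add -eka.
The other patterns: stems with 1 vowel delete the last vowel and add -ob; stems with 3 vowels insert -ur- after the first vowel.
So wahud → wahudeka.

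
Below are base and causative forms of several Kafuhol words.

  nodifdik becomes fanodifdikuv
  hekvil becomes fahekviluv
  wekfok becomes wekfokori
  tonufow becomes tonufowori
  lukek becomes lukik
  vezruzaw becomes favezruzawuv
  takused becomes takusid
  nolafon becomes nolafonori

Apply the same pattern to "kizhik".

wekfok and lukek both end in -k yet inflect differently (wekfokori, lukik), so the final letter is not what conditions the rule; the last vowel is.
"kizhik" has last vowel 'i'. The stems whose last vowel is 'i' (hekvil → fahekviluv, nodifdik → fanodifdikuv) add fa- … -uv around the stem.
So kizhik → fakizhikuv.

fakizhikuv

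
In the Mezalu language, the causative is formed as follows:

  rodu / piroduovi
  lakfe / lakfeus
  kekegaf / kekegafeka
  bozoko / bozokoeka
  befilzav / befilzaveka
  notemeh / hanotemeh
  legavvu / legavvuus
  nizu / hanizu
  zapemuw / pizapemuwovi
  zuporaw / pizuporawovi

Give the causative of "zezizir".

nizu and rodu both end in -u yet inflect differently (hanizu, piroduovi), so the final letter is not what conditions the rule; the first letter is.
"zezizir" begins with z-. The stems beginning with z- (zapemuw → pizapemuwovi, zuporaw → pizuporawovi) add pi- … -ovi around the stem.
So zezizir → pizezizirovi.

pizezizirovi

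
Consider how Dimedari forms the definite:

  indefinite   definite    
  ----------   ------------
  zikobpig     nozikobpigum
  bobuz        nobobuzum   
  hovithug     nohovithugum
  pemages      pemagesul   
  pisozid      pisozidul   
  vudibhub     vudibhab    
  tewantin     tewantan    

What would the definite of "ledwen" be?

ledwan

"ledwen" ends in -n. The one such stem in the data (tewantin → tewantan) changes the last vowel to 'a' (as does vudibhub), so the same rule applies.
So ledwen → ledwan.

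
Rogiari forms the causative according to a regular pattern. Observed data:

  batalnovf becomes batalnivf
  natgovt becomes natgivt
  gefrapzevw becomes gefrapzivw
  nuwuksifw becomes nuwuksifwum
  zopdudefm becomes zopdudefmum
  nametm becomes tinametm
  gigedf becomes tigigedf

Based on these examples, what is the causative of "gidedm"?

tigidedm

gefrapzevw and nuwuksifw both end in -w yet inflect differently (gefrapzivw, nuwuksifwum), so the final letter is not what conditions the rule; the second-to-last letter is.
"gidedm" has second-to-last letter 'd'. The one such stem in the data (gigedf → tigigedf) adds the prefix ti-, so the same rule applies.
The other patterns: stems whose second-to-last letter is 'v' change the last vowel to 'i'; stems whose second-to-last letter is 'f' add -um.
So gidedm → tigidedm.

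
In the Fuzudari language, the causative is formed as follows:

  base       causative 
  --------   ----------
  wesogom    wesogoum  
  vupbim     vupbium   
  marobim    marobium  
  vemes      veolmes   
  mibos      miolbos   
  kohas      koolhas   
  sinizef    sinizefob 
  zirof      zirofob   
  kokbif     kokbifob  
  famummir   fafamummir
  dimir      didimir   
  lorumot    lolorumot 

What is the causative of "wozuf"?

wozufob

"wozuf" ends in -f. The stems ending in -f (sinizef → sinizefob, zirof → zirofob, kokbif → kokbifob) add -ob.
So wozuf → wozufob.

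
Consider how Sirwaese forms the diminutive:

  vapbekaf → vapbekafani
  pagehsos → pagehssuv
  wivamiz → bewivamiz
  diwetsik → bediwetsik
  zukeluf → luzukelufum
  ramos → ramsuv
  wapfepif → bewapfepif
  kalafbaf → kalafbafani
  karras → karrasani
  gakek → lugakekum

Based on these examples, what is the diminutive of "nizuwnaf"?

"nizuwnaf" has last vowel 'a'. The stems whose last vowel is 'a' (kalafbaf → kalafbafani, karras → karrasani, vapbekaf → vapbekafani) add -ani.
The other patterns: stems whose last vowel is 'e' or 'u' add lu- … -um around the stem; stems whose last vowel is 'o' delete the last vowel and add -uv; stems whose last vowel is 'i' add the prefix be-.
So nizuwnaf → nizuwnafani.

nizuwnafani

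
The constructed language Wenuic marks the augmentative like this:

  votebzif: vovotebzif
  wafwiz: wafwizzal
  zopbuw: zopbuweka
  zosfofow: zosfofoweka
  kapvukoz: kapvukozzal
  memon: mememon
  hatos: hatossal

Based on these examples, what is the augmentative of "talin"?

"talin" ends in -n. The one such stem in the data (memon → mememon) repeats the first consonant+vowel as a prefix (as does votebzif), so the same rule applies.
So talin → tatalin.

tatalin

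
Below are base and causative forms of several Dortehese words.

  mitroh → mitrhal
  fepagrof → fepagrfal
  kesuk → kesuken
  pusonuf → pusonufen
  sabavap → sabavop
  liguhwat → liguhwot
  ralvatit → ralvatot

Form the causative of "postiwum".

postiwumen

fepagrof and pusonuf both end in -f yet inflect differently (fepagrfal, pusonufen), so the final letter is not what conditions the rule; the last vowel is.
"postiwum" has last vowel 'u'. The stems whose last vowel is 'u' (kesuk → kesuken, pusonuf → pusonufen) add -en.
So postiwum → postiwumen.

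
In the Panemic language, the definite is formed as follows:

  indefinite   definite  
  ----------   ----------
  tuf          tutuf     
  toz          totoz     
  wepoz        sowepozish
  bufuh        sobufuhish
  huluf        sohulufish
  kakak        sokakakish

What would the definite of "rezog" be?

"rezog" has 2 vowels. The stems with 2 vowels (wepoz → sowepozish, bufuh → sobufuhish, huluf → sohulufish) add so- … -ish around the stem.
So rezog → sorezogish.

sorezogish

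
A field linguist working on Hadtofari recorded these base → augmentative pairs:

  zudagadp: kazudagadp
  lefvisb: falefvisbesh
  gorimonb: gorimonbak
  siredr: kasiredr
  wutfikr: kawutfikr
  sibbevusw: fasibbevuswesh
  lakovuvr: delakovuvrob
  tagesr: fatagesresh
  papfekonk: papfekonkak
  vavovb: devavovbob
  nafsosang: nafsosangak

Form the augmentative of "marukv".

kamarukv

"marukv" has second-to-last letter 'k'. The one such stem in the data (wutfikr → kawutfikr) adds the prefix ka-, so the same rule applies.
The other patterns: stems whose second-to-last letter is 's' add fa- … -esh around the stem; stems whose second-to-last letter is 'v' add de- … -ob around the stem; stems whose second-to-last letter is 'n' add -ak.
So marukv → kamarukv.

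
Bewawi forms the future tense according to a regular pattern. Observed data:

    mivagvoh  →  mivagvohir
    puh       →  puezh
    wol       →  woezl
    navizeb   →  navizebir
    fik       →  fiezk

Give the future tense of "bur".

buezr

"bur" has 1 vowel. The stems with 1 vowel (puh → puezh, fik → fiezk, wol → woezl) insert -ez- after the first vowel.
The other pattern: stems with 3 vowels add -ir.
So bur → buezr.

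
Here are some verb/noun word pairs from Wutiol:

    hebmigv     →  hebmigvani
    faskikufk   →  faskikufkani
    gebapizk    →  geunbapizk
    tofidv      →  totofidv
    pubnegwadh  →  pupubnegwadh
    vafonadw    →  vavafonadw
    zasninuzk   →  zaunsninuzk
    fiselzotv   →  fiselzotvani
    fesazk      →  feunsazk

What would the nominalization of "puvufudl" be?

pupuvufudl

tofidv and fiselzotv both end in -v yet inflect differently (totofidv, fiselzotvani), so the final letter is not what conditions the rule; the second-to-last letter is.
"puvufudl" has second-to-last letter 'd'. The stems whose second-to-last letter is 'd' (vafonadw → vavafonadw, pubnegwadh → pupubnegwadh, tofidv → totofidv) repeat the first consonant+vowel as a prefix.
The other patterns: stems whose second-to-last letter is 'z' insert -un- after the first vowel; stems whose second-to-last letter is 'f', 'g' or 't' add -ani.
So puvufudl → pupuvufudl.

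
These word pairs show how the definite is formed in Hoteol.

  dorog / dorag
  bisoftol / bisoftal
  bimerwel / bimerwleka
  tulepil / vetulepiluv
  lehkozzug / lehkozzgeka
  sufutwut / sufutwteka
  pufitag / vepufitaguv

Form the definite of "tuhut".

tuhteka

"tuhut" has last vowel 'u'. The stems whose last vowel is 'u' (lehkozzug → lehkozzgeka, sufutwut → sufutwteka) delete the last vowel and add -eka.
The other patterns: stems whose last vowel is 'o' change the last vowel to 'a'; stems whose last vowel is 'a' or 'i' add ve- … -uv around the stem.
So tuhut → tuhteka.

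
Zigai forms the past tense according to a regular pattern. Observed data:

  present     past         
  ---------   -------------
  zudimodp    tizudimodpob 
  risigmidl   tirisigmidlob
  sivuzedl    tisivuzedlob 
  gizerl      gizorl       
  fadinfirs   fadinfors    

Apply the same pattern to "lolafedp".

tilolafedpob

"lolafedp" has second-to-last letter 'd'. The stems whose second-to-last letter is 'd' (zudimodp → tizudimodpob, risigmidl → tirisigmidlob, sivuzedl → tisivuzedlob) add ti- … -ob around the stem.
The other pattern: stems whose second-to-last letter is 'r' change the last vowel to 'o'.
So lolafedp → tilolafedpob.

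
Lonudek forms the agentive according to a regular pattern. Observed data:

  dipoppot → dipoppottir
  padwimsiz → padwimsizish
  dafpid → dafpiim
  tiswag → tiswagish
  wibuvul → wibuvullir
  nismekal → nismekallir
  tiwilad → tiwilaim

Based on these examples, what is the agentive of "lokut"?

nismekal and tiwilad both have last vowel 'a' yet inflect differently (nismekallir, tiwilaim), so the last vowel is not what conditions the rule; the final letter is.
"lokut" ends in -t. The one such stem in the data (dipoppot → dipoppottir) doubles the final consonant and adds -ir (as do wibuvul, nismekal), so the same rule applies.
The other patterns: stems ending in -d drop the final letter and add -im; stems ending in -g or -z add -ish.
So lokut → lokuttir.

lokuttir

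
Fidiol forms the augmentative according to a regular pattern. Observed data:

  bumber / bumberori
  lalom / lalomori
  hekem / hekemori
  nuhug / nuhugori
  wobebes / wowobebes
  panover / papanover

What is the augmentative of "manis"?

bumber and panover both end in -r yet inflect differently (bumberori, papanover), so the final letter is not what conditions the rule; the number of vowels is.
"manis" has 2 vowels. The stems with 2 vowels (bumber → bumberori, lalom → lalomori, hekem → hekemori) add -ori.
The other pattern: stems with 3 vowels repeat the first consonant+vowel as a prefix.
So manis → manisori.

manisori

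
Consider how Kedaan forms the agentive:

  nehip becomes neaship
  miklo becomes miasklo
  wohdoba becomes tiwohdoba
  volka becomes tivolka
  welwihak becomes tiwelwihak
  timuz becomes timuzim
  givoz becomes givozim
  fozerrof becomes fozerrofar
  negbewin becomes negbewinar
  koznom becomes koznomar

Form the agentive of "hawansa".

miklo and givoz both have last vowel 'o' yet inflect differently (miasklo, givozim), so the last vowel is not what conditions the rule; the final letter is.
"hawansa" ends in -a. The stems ending in -a (wohdoba → tiwohdoba, volka → tivolka) add the prefix ti-.
So hawansa → tihawansa.

tihawansa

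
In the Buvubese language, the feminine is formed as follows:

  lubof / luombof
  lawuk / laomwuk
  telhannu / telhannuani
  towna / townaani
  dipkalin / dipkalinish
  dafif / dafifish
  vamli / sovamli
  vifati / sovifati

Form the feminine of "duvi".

"duvi" begins with d-. The stems beginning with d- (dipkalin → dipkalinish, dafif → dafifish) add -ish.
So duvi → duviish.

duviish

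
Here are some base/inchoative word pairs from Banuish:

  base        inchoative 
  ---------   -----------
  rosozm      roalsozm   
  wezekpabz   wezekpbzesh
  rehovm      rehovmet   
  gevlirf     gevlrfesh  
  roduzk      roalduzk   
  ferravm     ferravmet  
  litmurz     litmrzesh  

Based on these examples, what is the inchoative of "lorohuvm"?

"lorohuvm" has second-to-last letter 'v'. The stems whose second-to-last letter is 'v' (rehovm → rehovmet, ferravm → ferravmet) add -et.
So lorohuvm → lorohuvmet.

lorohuvmet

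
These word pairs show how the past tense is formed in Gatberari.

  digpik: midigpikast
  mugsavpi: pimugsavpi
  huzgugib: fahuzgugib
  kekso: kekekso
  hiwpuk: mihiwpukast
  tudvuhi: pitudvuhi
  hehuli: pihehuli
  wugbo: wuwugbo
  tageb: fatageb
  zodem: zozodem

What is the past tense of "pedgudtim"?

pepedgudtim

hehuli and huzgugib both have last vowel 'i' yet inflect differently (pihehuli, fahuzgugib), so the last vowel is not what conditions the rule; the final letter is.
"pedgudtim" ends in -m. The one such stem in the data (zodem → zozodem) repeats the first consonant+vowel as a prefix (as do kekso, wugbo), so the same rule applies.
So pedgudtim → pepedgudtim.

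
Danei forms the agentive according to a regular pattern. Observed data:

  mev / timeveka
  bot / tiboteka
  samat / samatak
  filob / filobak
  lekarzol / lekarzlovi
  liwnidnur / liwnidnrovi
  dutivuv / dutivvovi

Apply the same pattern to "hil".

tihileka

bot and samat both end in -t yet inflect differently (tiboteka, samatak), so the final letter is not what conditions the rule; the number of vowels is.
"hil" has 1 vowel. The stems with 1 vowel (mev → timeveka, bot → tiboteka) add ti- … -eka around the stem.
So hil → tihileka.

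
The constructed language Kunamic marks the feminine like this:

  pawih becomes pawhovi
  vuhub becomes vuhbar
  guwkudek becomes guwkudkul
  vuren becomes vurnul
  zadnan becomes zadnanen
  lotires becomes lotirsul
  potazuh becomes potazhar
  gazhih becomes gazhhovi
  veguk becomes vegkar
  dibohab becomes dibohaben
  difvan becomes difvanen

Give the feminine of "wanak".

wanaken

difvan and vuren both end in -n yet inflect differently (difvanen, vurnul), so the final letter is not what conditions the rule; the last vowel is.
"wanak" has last vowel 'a'. The stems whose last vowel is 'a' (dibohab → dibohaben, difvan → difvanen, zadnan → zadnanen) add -en.
The other patterns: stems whose last vowel is 'e' delete the last vowel and add -ul; stems whose last vowel is 'u' delete the last vowel and add -ar; stems whose last vowel is 'i' delete the last vowel and add -ovi.
So wanak → wanaken.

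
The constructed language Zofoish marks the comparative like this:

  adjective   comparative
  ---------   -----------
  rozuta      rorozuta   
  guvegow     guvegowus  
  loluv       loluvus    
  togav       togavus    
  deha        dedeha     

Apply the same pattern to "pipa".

togav and rozuta both have last vowel 'a' yet inflect differently (togavus, rorozuta), so the last vowel is not what conditions the rule; whether the stem ends in a vowel or a consonant is.
"pipa" ends in a vowel. The stems ending in a vowel (rozuta → rorozuta, deha → dedeha) repeat the first consonant+vowel as a prefix.
The other pattern: stems ending in a consonant add -us.
So pipa → pipipa.

pipipa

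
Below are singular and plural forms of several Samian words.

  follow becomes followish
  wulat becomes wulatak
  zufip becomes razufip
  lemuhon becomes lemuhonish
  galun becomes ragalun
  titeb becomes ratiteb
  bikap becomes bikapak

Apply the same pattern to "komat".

komatak

bikap and zufip both end in -p yet inflect differently (bikapak, razufip), so the final letter is not what conditions the rule; the last vowel is.
"komat" has last vowel 'a'. The stems whose last vowel is 'a' (wulat → wulatak, bikap → bikapak) add -ak.
The other patterns: stems whose last vowel is 'o' add -ish; stems whose last vowel is 'e', 'i' or 'u' add the prefix ra-.
So komat → komatak.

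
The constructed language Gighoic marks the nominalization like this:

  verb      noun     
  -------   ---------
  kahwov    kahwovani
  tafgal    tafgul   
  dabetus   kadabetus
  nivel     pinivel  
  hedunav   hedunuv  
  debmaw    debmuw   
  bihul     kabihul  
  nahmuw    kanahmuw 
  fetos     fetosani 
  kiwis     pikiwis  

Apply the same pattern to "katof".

debmaw and nahmuw both end in -w yet inflect differently (debmuw, kanahmuw), so the final letter is not what conditions the rule; the last vowel is.
"katof" has last vowel 'o'. The stems whose last vowel is 'o' (fetos → fetosani, kahwov → kahwovani) add -ani.
The other patterns: stems whose last vowel is 'a' change the last vowel to 'u'; stems whose last vowel is 'u' add the prefix ka-; stems whose last vowel is 'e' or 'i' add the prefix pi-.
So katof → katofani.

katofani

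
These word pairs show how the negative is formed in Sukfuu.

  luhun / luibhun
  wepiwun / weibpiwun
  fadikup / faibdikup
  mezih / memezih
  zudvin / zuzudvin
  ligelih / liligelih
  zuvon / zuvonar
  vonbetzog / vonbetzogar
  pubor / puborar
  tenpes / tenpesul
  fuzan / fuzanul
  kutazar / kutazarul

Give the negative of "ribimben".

ribimbenul

luhun and zudvin both end in -n yet inflect differently (luibhun, zuzudvin), so the final letter is not what conditions the rule; the last vowel is.
"ribimben" has last vowel 'e'. The one such stem in the data (tenpes → tenpesul) adds -ul, so the same rule applies.
The other patterns: stems whose last vowel is 'u' insert -ib- after the first vowel; stems whose last vowel is 'i' repeat the first consonant+vowel as a prefix; stems whose last vowel is 'o' add -ar.
So ribimben → ribimbenul.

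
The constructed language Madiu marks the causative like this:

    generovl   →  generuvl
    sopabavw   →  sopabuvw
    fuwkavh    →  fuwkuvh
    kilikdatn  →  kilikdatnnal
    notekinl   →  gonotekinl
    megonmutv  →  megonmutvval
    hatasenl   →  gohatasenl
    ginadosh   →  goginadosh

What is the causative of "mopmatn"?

mopmatnnal

"mopmatn" has second-to-last letter 't'. The stems whose second-to-last letter is 't' (kilikdatn → kilikdatnnal, megonmutv → megonmutvval) double the final consonant and add -al.
So mopmatn → mopmatnnal.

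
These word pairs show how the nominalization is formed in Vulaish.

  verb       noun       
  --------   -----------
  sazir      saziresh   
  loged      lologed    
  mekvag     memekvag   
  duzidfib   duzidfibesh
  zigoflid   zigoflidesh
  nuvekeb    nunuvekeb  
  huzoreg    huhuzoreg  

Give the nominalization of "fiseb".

"fiseb" has last vowel 'e'. The stems whose last vowel is 'e' (nuvekeb → nunuvekeb, loged → lologed, huzoreg → huhuzoreg) repeat the first consonant+vowel as a prefix.
So fiseb → fifiseb.

fifiseb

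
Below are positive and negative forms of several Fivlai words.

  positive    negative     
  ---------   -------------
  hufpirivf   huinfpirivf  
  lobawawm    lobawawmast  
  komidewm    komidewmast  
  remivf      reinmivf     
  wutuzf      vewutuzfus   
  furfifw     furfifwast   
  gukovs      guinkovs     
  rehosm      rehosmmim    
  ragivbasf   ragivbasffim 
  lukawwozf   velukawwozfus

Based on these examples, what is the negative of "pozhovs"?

poinzhovs

remivf and ragivbasf both end in -f yet inflect differently (reinmivf, ragivbasffim), so the final letter is not what conditions the rule; the second-to-last letter is.
"pozhovs" has second-to-last letter 'v'. The stems whose second-to-last letter is 'v' (remivf → reinmivf, gukovs → guinkovs, hufpirivf → huinfpirivf) insert -in- after the first vowel.
So pozhovs → poinzhovs.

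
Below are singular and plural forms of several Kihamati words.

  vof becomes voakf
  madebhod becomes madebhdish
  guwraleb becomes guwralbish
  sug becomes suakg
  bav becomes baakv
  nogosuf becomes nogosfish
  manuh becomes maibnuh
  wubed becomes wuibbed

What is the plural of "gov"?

goakv

vof and nogosuf both end in -f yet inflect differently (voakf, nogosfish), so the final letter is not what conditions the rule; the number of vowels is.
"gov" has 1 vowel. The stems with 1 vowel (vof → voakf, bav → baakv, sug → suakg) insert -ak- after the first vowel.
So gov → goakv.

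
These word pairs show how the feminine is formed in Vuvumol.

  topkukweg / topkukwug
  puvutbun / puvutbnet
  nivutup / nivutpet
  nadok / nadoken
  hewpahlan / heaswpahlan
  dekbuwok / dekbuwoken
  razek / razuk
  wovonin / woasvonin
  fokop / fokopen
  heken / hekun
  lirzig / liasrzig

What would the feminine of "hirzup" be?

puvutbun and heken both end in -n yet inflect differently (puvutbnet, hekun), so the final letter is not what conditions the rule; the last vowel is.
"hirzup" has last vowel 'u'. The stems whose last vowel is 'u' (nivutup → nivutpet, puvutbun → puvutbnet) delete the last vowel and add -et.
So hirzup → hirzpet.

hirzpet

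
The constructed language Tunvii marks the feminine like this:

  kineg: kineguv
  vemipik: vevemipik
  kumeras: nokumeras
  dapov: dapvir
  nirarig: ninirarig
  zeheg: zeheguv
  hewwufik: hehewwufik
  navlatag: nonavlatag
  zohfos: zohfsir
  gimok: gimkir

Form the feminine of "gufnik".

gugufnik

gimok and vemipik both end in -k yet inflect differently (gimkir, vevemipik), so the final letter is not what conditions the rule; the last vowel is.
"gufnik" has last vowel 'i'. The stems whose last vowel is 'i' (vemipik → vevemipik, hewwufik → hehewwufik, nirarig → ninirarig) repeat the first consonant+vowel as a prefix.
So gufnik → gugufnik.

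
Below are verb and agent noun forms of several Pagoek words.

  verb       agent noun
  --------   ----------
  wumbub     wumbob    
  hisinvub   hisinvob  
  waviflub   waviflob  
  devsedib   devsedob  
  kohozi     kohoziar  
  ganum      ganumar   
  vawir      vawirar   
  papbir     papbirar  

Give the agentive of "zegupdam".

devsedib and kohozi both have last vowel 'i' yet inflect differently (devsedob, kohoziar), so the last vowel is not what conditions the rule; the final letter is.
"zegupdam" ends in -m. The one such stem in the data (ganum → ganumar) adds -ar, so the same rule applies.
The other pattern: stems ending in -b change the last vowel to 'o'.
So zegupdam → zegupdamar.

zegupdamar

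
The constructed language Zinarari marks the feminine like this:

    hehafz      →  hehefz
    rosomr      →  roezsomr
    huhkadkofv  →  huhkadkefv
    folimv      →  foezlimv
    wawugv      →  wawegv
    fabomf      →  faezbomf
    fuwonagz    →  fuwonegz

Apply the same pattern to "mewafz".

folimv and wawugv both end in -v yet inflect differently (foezlimv, wawegv), so the final letter is not what conditions the rule; the second-to-last letter is.
"mewafz" has second-to-last letter 'f'. The stems whose second-to-last letter is 'f' (huhkadkofv → huhkadkefv, hehafz → hehefz) change the last vowel to 'e'.
So mewafz → mewefz.

mewefz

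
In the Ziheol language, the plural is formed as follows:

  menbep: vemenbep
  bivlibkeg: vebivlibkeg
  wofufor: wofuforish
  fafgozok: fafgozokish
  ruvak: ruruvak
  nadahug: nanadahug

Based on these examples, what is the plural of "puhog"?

puhogish

fafgozok and ruvak both end in -k yet inflect differently (fafgozokish, ruruvak), so the final letter is not what conditions the rule; the last vowel is.
"puhog" has last vowel 'o'. The stems whose last vowel is 'o' (wofufor → wofuforish, fafgozok → fafgozokish) add -ish.
So puhog → puhogish.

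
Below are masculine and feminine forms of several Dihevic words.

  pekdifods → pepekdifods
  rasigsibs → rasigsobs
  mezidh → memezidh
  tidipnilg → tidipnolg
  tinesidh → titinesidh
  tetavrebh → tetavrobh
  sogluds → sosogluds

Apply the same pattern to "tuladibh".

sogluds and rasigsibs both end in -s yet inflect differently (sosogluds, rasigsobs), so the final letter is not what conditions the rule; the second-to-last letter is.
"tuladibh" has second-to-last letter 'b'. The stems whose second-to-last letter is 'b' (rasigsibs → rasigsobs, tetavrebh → tetavrobh) change the last vowel to 'o'.
The other pattern: stems whose second-to-last letter is 'd' repeat the first consonant+vowel as a prefix.
So tuladibh → tuladobh.

tuladobh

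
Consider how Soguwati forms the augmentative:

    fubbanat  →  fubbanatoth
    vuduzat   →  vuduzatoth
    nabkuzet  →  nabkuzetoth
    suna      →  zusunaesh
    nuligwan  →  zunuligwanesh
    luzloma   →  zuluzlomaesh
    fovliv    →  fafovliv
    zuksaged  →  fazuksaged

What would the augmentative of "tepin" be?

zutepinesh

fubbanat and suna both have last vowel 'a' yet inflect differently (fubbanatoth, zusunaesh), so the last vowel is not what conditions the rule; the final letter is.
"tepin" ends in -n. The one such stem in the data (nuligwan → zunuligwanesh) adds zu- … -esh around the stem, so the same rule applies.
So tepin → zutepinesh.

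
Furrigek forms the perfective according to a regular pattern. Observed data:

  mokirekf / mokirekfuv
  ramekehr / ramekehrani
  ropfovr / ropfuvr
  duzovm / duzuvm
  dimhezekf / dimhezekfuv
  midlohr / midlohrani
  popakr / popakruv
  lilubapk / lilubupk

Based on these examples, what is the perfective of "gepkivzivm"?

"gepkivzivm" has second-to-last letter 'v'. The stems whose second-to-last letter is 'v' (ropfovr → ropfuvr, duzovm → duzuvm) change the last vowel to 'u'.
So gepkivzivm → gepkivzuvm.

gepkivzuvm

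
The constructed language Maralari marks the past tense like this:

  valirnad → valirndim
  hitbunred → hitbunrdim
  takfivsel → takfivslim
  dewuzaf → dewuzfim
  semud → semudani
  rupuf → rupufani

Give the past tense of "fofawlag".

semud and hitbunred both end in -d yet inflect differently (semudani, hitbunrdim), so the final letter is not what conditions the rule; the last vowel is.
"fofawlag" has last vowel 'a'. The stems whose last vowel is 'a' (dewuzaf → dewuzfim, valirnad → valirndim) delete the last vowel and add -im.
So fofawlag → fofawlgim.

fofawlgim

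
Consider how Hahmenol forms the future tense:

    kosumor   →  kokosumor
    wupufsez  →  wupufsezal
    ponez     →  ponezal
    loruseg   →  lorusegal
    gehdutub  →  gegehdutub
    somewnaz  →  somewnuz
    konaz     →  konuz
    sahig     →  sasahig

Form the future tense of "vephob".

"vephob" has last vowel 'o'. The one such stem in the data (kosumor → kokosumor) repeats the first consonant+vowel as a prefix (as do gehdutub, sahig), so the same rule applies.
So vephob → vevephob.

vevephob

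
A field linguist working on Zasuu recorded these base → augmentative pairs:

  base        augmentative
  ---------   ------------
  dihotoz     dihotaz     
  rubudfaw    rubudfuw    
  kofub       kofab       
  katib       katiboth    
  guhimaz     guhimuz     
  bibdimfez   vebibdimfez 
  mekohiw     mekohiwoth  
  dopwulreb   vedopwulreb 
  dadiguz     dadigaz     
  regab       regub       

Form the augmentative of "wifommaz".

wifommuz

guhimaz and bibdimfez both end in -z yet inflect differently (guhimuz, vebibdimfez), so the final letter is not what conditions the rule; the last vowel is.
"wifommaz" has last vowel 'a'. The stems whose last vowel is 'a' (rubudfaw → rubudfuw, regab → regub, guhimaz → guhimuz) change the last vowel to 'u'.
So wifommaz → wifommuz.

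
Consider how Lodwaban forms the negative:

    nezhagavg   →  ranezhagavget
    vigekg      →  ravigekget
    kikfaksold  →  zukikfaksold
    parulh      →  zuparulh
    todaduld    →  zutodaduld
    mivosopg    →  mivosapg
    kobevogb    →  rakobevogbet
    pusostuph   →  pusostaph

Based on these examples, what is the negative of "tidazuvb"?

pusostuph and parulh both end in -h yet inflect differently (pusostaph, zuparulh), so the final letter is not what conditions the rule; the second-to-last letter is.
"tidazuvb" has second-to-last letter 'v'. The one such stem in the data (nezhagavg → ranezhagavget) adds ra- … -et around the stem, so the same rule applies.
So tidazuvb → ratidazuvbet.

ratidazuvbet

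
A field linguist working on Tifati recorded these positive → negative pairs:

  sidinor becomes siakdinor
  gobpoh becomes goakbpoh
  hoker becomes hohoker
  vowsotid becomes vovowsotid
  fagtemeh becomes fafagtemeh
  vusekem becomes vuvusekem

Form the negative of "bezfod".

sidinor and hoker both end in -r yet inflect differently (siakdinor, hohoker), so the final letter is not what conditions the rule; the last vowel is.
"bezfod" has last vowel 'o'. The stems whose last vowel is 'o' (sidinor → siakdinor, gobpoh → goakbpoh) insert -ak- after the first vowel.
The other pattern: stems whose last vowel is 'e' or 'i' repeat the first consonant+vowel as a prefix.
So bezfod → beakzfod.

beakzfod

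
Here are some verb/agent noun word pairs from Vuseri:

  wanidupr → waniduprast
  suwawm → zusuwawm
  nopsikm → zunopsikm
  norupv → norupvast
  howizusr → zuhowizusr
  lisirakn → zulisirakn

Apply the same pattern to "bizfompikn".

zubizfompikn

wanidupr and howizusr both end in -r yet inflect differently (waniduprast, zuhowizusr), so the final letter is not what conditions the rule; the second-to-last letter is.
"bizfompikn" has second-to-last letter 'k'. The stems whose second-to-last letter is 'k' (nopsikm → zunopsikm, lisirakn → zulisirakn) add the prefix zu-.
So bizfompikn → zubizfompikn.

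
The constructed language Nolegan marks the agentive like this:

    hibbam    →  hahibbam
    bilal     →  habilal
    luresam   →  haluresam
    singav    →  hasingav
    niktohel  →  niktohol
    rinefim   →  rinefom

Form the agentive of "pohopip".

bilal and niktohel both end in -l yet inflect differently (habilal, niktohol), so the final letter is not what conditions the rule; the last vowel is.
"pohopip" has last vowel 'i'. The one such stem in the data (rinefim → rinefom) changes the last vowel to 'o' (as does niktohel), so the same rule applies.
So pohopip → pohopop.

pohopop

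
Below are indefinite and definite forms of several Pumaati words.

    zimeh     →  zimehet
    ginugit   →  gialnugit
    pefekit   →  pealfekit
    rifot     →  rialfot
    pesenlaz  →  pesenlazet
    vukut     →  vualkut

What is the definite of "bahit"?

baalhit

pefekit and pesenlaz both begin with p- yet inflect differently (pealfekit, pesenlazet), so the first letter is not what conditions the rule; the final letter is.
"bahit" ends in -t. The stems ending in -t (rifot → rialfot, ginugit → gialnugit, vukut → vualkut) insert -al- after the first vowel.
So bahit → baalhit.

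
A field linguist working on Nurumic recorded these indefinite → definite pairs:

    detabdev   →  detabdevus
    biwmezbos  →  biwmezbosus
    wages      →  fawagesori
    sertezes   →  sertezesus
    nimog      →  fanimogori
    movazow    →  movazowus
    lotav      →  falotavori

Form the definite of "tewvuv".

wages and biwmezbos both end in -s yet inflect differently (fawagesori, biwmezbosus), so the final letter is not what conditions the rule; the number of vowels is.
"tewvuv" has 2 vowels. The stems with 2 vowels (wages → fawagesori, nimog → fanimogori, lotav → falotavori) add fa- … -ori around the stem.
The other pattern: stems with 3 vowels add -us.
So tewvuv → fatewvuvori.

fatewvuvori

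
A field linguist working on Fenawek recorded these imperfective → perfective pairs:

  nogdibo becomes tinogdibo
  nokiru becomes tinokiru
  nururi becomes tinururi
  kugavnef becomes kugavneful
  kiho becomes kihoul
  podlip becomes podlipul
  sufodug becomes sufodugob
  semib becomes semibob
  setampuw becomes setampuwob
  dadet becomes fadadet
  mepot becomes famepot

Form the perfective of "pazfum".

pazfumul

"pazfum" begins with p-. The one such stem in the data (podlip → podlipul) adds -ul, so the same rule applies.
The other patterns: stems beginning with n- add the prefix ti-; stems beginning with s- add -ob; stems beginning with d- or m- add the prefix fa-.
So pazfum → pazfumul.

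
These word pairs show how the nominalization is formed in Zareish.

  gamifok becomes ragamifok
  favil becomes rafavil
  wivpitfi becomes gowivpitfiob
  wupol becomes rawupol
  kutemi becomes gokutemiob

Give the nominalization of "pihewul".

favil and kutemi both have last vowel 'i' yet inflect differently (rafavil, gokutemiob), so the last vowel is not what conditions the rule; the final letter is.
"pihewul" ends in -l. The stems ending in -l (favil → rafavil, wupol → rawupol) add the prefix ra-.
So pihewul → rapihewul.

rapihewul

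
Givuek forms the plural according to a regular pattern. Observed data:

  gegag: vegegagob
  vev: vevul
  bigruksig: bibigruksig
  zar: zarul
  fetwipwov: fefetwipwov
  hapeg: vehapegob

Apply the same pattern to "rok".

rokul

gegag and bigruksig both end in -g yet inflect differently (vegegagob, bibigruksig), so the final letter is not what conditions the rule; the number of vowels is.
"rok" has 1 vowel. The stems with 1 vowel (vev → vevul, zar → zarul) add -ul.
So rok → rokul.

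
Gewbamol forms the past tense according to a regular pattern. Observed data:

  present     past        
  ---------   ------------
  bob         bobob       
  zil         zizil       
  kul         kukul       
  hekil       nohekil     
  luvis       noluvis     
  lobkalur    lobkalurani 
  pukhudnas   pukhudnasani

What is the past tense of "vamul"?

zil and hekil both end in -l yet inflect differently (zizil, nohekil), so the final letter is not what conditions the rule; the number of vowels is.
"vamul" has 2 vowels. The stems with 2 vowels (hekil → nohekil, luvis → noluvis) add the prefix no-.
So vamul → novamul.

novamul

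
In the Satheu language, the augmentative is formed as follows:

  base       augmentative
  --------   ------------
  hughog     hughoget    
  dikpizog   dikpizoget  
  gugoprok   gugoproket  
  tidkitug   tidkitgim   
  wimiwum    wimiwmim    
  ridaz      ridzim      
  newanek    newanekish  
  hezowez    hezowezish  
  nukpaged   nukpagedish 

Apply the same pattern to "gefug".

"gefug" has last vowel 'u'. The stems whose last vowel is 'u' (tidkitug → tidkitgim, wimiwum → wimiwmim) delete the last vowel and add -im.
The other patterns: stems whose last vowel is 'o' add -et; stems whose last vowel is 'e' add -ish.
So gefug → gefgim.

gefgim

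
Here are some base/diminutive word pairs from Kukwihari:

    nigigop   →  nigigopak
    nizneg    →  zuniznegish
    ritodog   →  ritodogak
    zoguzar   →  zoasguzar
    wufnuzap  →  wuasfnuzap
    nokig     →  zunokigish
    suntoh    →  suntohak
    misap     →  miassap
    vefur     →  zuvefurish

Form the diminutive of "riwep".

misap and nigigop both end in -p yet inflect differently (miassap, nigigopak), so the final letter is not what conditions the rule; the last vowel is.
"riwep" has last vowel 'e'. The one such stem in the data (nizneg → zuniznegish) adds zu- … -ish around the stem, so the same rule applies.
So riwep → zuriwepish.

zuriwepish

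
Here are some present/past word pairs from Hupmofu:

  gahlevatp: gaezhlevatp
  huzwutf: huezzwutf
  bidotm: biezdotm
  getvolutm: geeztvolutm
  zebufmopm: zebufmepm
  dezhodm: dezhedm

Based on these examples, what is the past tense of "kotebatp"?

koeztebatp

bidotm and dezhodm both end in -m yet inflect differently (biezdotm, dezhedm), so the final letter is not what conditions the rule; the second-to-last letter is.
"kotebatp" has second-to-last letter 't'. The stems whose second-to-last letter is 't' (bidotm → biezdotm, huzwutf → huezzwutf, getvolutm → geeztvolutm) insert -ez- after the first vowel.
The other pattern: stems whose second-to-last letter is 'd' or 'p' change the last vowel to 'e'.
So kotebatp → koeztebatp.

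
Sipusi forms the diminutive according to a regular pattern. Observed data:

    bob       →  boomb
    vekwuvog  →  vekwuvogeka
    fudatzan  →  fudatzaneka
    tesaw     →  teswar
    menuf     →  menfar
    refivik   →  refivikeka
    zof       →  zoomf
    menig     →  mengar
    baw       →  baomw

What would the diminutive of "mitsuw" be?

baw and tesaw both end in -w yet inflect differently (baomw, teswar), so the final letter is not what conditions the rule; the number of vowels is.
"mitsuw" has 2 vowels. The stems with 2 vowels (menig → mengar, tesaw → teswar, menuf → menfar) delete the last vowel and add -ar.
The other patterns: stems with 1 vowel insert -om- after the first vowel; stems with 3 vowels add -eka.
So mitsuw → mitswar.

mitswar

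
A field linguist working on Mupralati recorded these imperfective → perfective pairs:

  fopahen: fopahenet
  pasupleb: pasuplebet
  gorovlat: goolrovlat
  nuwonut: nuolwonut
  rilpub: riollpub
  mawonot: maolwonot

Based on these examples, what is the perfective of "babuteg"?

babuteget

pasupleb and rilpub both end in -b yet inflect differently (pasuplebet, riollpub), so the final letter is not what conditions the rule; the last vowel is.
"babuteg" has last vowel 'e'. The stems whose last vowel is 'e' (fopahen → fopahenet, pasupleb → pasuplebet) add -et.
The other pattern: stems whose last vowel is 'a', 'o' or 'u' insert -ol- after the first vowel.
So babuteg → babuteget.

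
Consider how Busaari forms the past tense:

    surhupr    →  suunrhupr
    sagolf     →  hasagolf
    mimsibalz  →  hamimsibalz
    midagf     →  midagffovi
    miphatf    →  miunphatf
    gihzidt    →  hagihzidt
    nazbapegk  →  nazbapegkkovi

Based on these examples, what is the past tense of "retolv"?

haretolv

"retolv" has second-to-last letter 'l'. The stems whose second-to-last letter is 'l' (mimsibalz → hamimsibalz, sagolf → hasagolf) add the prefix ha-.
So retolv → haretolv.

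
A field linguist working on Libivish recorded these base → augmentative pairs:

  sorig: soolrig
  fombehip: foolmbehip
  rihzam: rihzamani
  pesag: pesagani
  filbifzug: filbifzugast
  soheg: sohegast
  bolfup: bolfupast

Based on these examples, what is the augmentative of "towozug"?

sorig and pesag both end in -g yet inflect differently (soolrig, pesagani), so the final letter is not what conditions the rule; the last vowel is.
"towozug" has last vowel 'u'. The stems whose last vowel is 'u' (filbifzug → filbifzugast, bolfup → bolfupast) add -ast.
So towozug → towozugast.

towozugast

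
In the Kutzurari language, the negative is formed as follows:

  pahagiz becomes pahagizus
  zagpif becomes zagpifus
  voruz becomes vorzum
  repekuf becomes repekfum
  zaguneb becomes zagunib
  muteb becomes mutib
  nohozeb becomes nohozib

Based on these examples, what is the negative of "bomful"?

bomflum

pahagiz and voruz both end in -z yet inflect differently (pahagizus, vorzum), so the final letter is not what conditions the rule; the last vowel is.
"bomful" has last vowel 'u'. The stems whose last vowel is 'u' (voruz → vorzum, repekuf → repekfum) delete the last vowel and add -um.
So bomful → bomflum.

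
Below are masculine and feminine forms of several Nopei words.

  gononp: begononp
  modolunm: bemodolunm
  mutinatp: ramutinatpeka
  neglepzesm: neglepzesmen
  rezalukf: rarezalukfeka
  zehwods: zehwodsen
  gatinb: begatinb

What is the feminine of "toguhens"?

modolunm and neglepzesm both end in -m yet inflect differently (bemodolunm, neglepzesmen), so the final letter is not what conditions the rule; the second-to-last letter is.
"toguhens" has second-to-last letter 'n'. The stems whose second-to-last letter is 'n' (gononp → begononp, gatinb → begatinb, modolunm → bemodolunm) add the prefix be-.
So toguhens → betoguhens.

betoguhens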